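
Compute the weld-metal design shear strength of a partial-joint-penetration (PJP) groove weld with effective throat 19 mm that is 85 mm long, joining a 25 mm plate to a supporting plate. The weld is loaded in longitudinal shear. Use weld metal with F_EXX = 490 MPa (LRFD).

Effective throat (given) t_e = 19 mm.
A_we = 19 × 85 = 1615 mm².
F_nw = 0.6 F_EXX = 294 MPa.
φR_n = 0.75 × 294 × 1615 × 10⁻³ = 356.1 kN.

φR_n ≈ 356 kN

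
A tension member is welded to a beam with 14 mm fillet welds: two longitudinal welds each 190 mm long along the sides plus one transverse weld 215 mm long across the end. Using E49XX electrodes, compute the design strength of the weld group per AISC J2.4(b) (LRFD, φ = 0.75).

E49XX → F_EXX = 490 MPa.
t_e = 0.707 × 14 = 9.898 mm.
R_nwl = 0.6 × 490 × 9.898 × 380 × 10⁻³ = 1106 kN (longitudinal, 2 welds).
R_nwt = 0.6 × 490 × 9.898 × 215 × 10⁻³ = 625.7 kN (transverse, base value).
(i) R_nwl + R_nwt = 1731 kN; (ii) 0.85 R_nwl + 1.5 R_nwt = 1878 kN.
R_n = max = 1878 kN [governs: (ii)]; φR_n = 1409 kN.

φR_n ≈ 1410 kN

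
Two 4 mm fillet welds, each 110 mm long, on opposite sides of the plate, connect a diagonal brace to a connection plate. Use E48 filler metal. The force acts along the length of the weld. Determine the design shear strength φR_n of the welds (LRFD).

φR_n ≈ 134 kN

E48XX → F_EXX = 480 MPa.
Effective throat t_e = 0.707 × 4 = 2.828 mm.
Total length L = 220 mm; A_we = 2.828 × 220 = 622.2 mm².
F_nw = 0.6 F_EXX = 0.6 × 480 = 288 MPa.
φR_n = 0.75 × 288 × 622.2 × 10⁻³ = 134.4 kN.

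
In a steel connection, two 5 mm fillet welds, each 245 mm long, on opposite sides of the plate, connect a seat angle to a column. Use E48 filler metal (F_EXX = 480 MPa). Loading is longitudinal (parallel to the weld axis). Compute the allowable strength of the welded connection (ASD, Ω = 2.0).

Effective throat t_e = 0.707 × 5 = 3.535 mm.
Total length L = 490 mm; A_we = 3.535 × 490 = 1732 mm².
F_nw = 0.6 F_EXX = 0.6 × 480 = 288 MPa.
R_n = 288 × 1732 × 10⁻³ = 498.9 kN; R_n/Ω = 498.9/2.0 = 249.4 kN.

R_n/Ω ≈ 249 kN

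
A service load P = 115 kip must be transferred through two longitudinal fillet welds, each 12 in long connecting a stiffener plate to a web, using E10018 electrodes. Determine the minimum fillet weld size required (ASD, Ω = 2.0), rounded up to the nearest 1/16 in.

w = 1/4 in

E100XX → F_EXX = 100 ksi.
Total weld length L = 24 in.
Required throat t_e = P × Ω / (0.6 F_EXX × L) = 115 × 2.0 / (0.6 × 100 × 24) = 0.1597 in.
Required leg w = t_e / 0.707 = 0.2259 in → use 1/4 in.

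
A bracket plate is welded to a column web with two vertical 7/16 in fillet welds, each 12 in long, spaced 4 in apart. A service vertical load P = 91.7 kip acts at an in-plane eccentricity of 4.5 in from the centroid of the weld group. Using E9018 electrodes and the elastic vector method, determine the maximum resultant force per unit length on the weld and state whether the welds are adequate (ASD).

E90XX → F_EXX = 90 ksi.
Total weld length L_w = 24 in. Treat welds as unit-width lines.
Polar moment about centroid: J = 2[d³/12 + d(b/2)²] = 2[12³/12 + 12×2²] = 384 in³.
Direct shear f_v = P/L_w = 91.7 / 24 = 3.821 kip/in (vertical).
Torsion M = P·e = 91.7 × 4.5 = 412.65 kip·in.
Critical point at (x, y) = (2, 6) from centroid. f_tx = M·y/J = 6.448 kip/in; f_ty = M·x/J = 2.149 kip/in.
Resultant f_max = √[f_tx² + (f_v + f_ty)²] = √[6.448² + (3.821 + 2.149)²] = 8.787 kip/in.
Capacity per unit length: r_n/Ω = (1/2.0) × 0.6 × 90 × (0.707 × 0.4375) = 8.351 kip/in.
8.787 > 8.351 → NOT adequate.

f_max ≈ 8.79 kip/in; NOT adequate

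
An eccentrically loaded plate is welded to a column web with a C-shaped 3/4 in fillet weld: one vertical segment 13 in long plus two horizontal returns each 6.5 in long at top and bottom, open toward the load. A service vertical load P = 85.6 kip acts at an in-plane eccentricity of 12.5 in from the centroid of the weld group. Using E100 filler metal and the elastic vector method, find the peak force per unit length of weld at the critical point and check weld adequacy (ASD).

E100XX → F_EXX = 100 ksi.
Total weld length L_w = 26 in. Treat welds as unit-width lines.
Centroid: x̄ = 2×6.5×3.25 / 26 = 1.625 in from the vertical weld.
Polar moment about centroid: J = I_x + I_y = [13³/12 + 2×6.5×6.5²] + [13×1.625² + 2(6.5³/12 + 6.5×1.625²)] = 846.8 in³.
Direct shear f_v = P/L_w = 85.6 / 26 = 3.292 kip/in (vertical).
Torsion M = P·e = 85.6 × 12.5 = 1070 kip·in.
Critical point at (x, y) = (4.875, 6.5) from centroid. f_tx = M·y/J = 8.214 kip/in; f_ty = M·x/J = 6.16 kip/in.
Resultant f_max = √[f_tx² + (f_v + f_ty)²] = √[8.214² + (3.292 + 6.16)²] = 12.52 kip/in.
Capacity per unit length: r_n/Ω = (1/2.0) × 0.6 × 100 × (0.707 × 0.75) = 15.91 kip/in.
12.52 ≤ 15.91 → adequate.

f_max ≈ 12.5 kip/in; adequate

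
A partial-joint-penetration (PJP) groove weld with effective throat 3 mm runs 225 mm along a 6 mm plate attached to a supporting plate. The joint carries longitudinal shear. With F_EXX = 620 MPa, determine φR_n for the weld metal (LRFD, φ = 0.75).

φR_n ≈ 188 kN

Effective throat (given) t_e = 3 mm.
A_we = 3 × 225 = 675 mm².
F_nw = 0.6 F_EXX = 372 MPa.
φR_n = 0.75 × 372 × 675 × 10⁻³ = 188.3 kN.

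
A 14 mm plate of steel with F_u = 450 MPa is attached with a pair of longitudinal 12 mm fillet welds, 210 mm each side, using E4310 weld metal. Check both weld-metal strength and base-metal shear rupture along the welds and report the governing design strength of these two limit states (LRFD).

φR_n ≈ 689 kN (weld metal governs)

E43XX → F_EXX = 430 MPa.
t_e = 0.707 × 12 = 8.484 mm; L = 420 mm.
Weld metal: φR_n = 0.75 × 0.6 × 430 × 8.484 × 420 × 10⁻³ = 689.5 kN.
Base metal (shear rupture): φR_n = 0.75 × 0.6 × 450 × 14 × 420 × 10⁻³ = 1191 kN.
Governing: weld metal.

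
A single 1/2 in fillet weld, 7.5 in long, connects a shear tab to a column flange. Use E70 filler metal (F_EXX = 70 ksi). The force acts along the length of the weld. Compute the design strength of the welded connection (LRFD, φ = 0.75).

φR_n ≈ 83.5 kip

Effective throat t_e = 0.707 × 0.5 = 0.3535 in.
Total length L = 7.5 in; A_we = 0.3535 × 7.5 = 2.651 in².
F_nw = 0.6 F_EXX = 0.6 × 70 = 42 ksi.
φR_n = 0.75 × 42 × 2.651 = 83.51 kip.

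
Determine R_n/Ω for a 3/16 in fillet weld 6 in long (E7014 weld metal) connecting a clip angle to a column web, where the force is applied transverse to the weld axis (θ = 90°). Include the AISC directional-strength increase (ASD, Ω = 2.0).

E70XX → F_EXX = 70 ksi.
t_e = 0.707 × 0.1875 = 0.1326 in; A_we = 0.1326 × 6 = 0.7954 in².
Directional factor: 1.0 + 0.5 sin^1.5(90°) = 1.5.
F_nw = 0.6 × 70 × 1.5 = 63 ksi.
R_n/Ω = (63 × 0.7954) / 2.0 = 25.05 kip.

R_n/Ω ≈ 25.1 kip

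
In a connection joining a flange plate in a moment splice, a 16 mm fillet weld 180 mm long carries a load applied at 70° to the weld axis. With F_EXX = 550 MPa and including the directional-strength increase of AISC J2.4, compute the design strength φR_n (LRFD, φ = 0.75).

t_e = 0.707 × 16 = 11.31 mm; A_we = 11.31 × 180 = 2036 mm².
Directional factor: 1.0 + 0.5 sin^1.5(70°) = 1.455.
F_nw = 0.6 × 550 × 1.455 = 480.3 MPa.
φR_n = 0.75 × 480.3 × 2036 × 10⁻³ = 733.5 kN.

φR_n ≈ 733 kN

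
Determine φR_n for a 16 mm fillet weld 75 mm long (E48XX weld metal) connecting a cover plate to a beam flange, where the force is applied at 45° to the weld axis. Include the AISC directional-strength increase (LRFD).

E48XX → F_EXX = 480 MPa.
t_e = 0.707 × 16 = 11.31 mm; A_we = 11.31 × 75 = 848.4 mm².
Directional factor: 1.0 + 0.5 sin^1.5(45°) = 1.297.
F_nw = 0.6 × 480 × 1.297 = 373.6 MPa.
φR_n = 0.75 × 373.6 × 848.4 × 10⁻³ = 237.7 kN.

φR_n ≈ 238 kN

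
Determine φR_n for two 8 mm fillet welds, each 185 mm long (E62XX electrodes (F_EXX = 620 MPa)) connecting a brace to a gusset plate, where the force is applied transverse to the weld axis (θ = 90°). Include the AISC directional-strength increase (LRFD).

t_e = 0.707 × 8 = 5.656 mm; A_we = 5.656 × 370 = 2093 mm².
Directional factor: 1.0 + 0.5 sin^1.5(90°) = 1.5.
F_nw = 0.6 × 620 × 1.5 = 558 MPa.
φR_n = 0.75 × 558 × 2093 × 10⁻³ = 875.8 kN.

φR_n ≈ 876 kN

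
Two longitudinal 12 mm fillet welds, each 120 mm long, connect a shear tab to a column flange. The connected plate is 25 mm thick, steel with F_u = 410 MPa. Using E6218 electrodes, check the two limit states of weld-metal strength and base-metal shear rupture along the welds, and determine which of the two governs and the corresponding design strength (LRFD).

φR_n ≈ 568 kN (weld metal governs)

E62XX → F_EXX = 620 MPa.
t_e = 0.707 × 12 = 8.484 mm; L = 240 mm.
Weld metal: φR_n = 0.75 × 0.6 × 620 × 8.484 × 240 × 10⁻³ = 568.1 kN.
Base metal (shear rupture): φR_n = 0.75 × 0.6 × 410 × 25 × 240 × 10⁻³ = 1107 kN.
Governing: weld metal.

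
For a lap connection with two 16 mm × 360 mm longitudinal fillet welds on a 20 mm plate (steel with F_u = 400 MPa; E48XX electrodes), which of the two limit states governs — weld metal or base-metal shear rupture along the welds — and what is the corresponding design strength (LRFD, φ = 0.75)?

E48XX → F_EXX = 480 MPa.
t_e = 0.707 × 16 = 11.31 mm; L = 720 mm.
Weld metal: φR_n = 0.75 × 0.6 × 480 × 11.31 × 720 × 10⁻³ = 1759 kN.
Base metal (shear rupture): φR_n = 0.75 × 0.6 × 400 × 20 × 720 × 10⁻³ = 2592 kN.
Governing: weld metal.

φR_n ≈ 1760 kN (weld metal governs)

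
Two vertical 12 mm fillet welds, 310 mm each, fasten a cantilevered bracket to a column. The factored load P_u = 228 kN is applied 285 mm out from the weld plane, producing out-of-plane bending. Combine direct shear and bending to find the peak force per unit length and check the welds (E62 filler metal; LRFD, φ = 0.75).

f_max ≈ 2060 N/mm; adequate

E62XX → F_EXX = 620 MPa.
L_w = 2 × 310 = 620 mm; section modulus (unit throat) S = 2 × L²/6 = 32030 mm².
Direct shear f_v = P/L_w = 228×10³/620 = 367.7 N/mm.
Moment M = P × e = 228×10³ × 285 = 64980000 N·mm; bending f_b = M/S = 2029 N/mm.
f_max = √(f_v² + f_b²) = √(367.7² + 2029²) = 2062 N/mm.
φr_n = 0.75 × 0.6 × 620 × (0.707 × 12) = 2367 N/mm → adequate.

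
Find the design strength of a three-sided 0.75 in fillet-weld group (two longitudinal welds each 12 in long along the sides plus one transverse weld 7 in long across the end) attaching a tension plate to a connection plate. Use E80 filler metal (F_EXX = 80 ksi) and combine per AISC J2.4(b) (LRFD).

φR_n ≈ 592 kip

t_e = 0.707 × 0.75 = 0.5302 in.
R_nwl = 0.6 × 80 × 0.5302 × 24 = 610.8 kip (longitudinal, 2 welds).
R_nwt = 0.6 × 80 × 0.5302 × 7 = 178.2 kip (transverse, base value).
(i) R_nwl + R_nwt = 789 kip; (ii) 0.85 R_nwl + 1.5 R_nwt = 786.5 kip.
R_n = max = 789 kip [governs: (i)]; φR_n = 591.8 kip.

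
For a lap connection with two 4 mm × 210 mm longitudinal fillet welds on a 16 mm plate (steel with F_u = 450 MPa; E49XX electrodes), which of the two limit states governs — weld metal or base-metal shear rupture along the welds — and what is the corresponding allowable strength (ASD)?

E49XX → F_EXX = 490 MPa.
t_e = 0.707 × 4 = 2.828 mm; L = 420 mm.
Weld metal: R_n/Ω = (1/2.0) × 0.6 × 490 × 2.828 × 420 × 10⁻³ = 174.6 kN.
Base metal (shear rupture): R_n/Ω = (1/2.0) × 0.6 × 450 × 16 × 420 × 10⁻³ = 907.2 kN.
Governing: weld metal.

R_n/Ω ≈ 175 kN (weld metal governs)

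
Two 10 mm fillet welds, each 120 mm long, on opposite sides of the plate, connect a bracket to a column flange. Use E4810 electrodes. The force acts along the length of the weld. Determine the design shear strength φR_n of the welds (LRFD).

φR_n ≈ 367 kN

E48XX → F_EXX = 480 MPa.
Effective throat t_e = 0.707 × 10 = 7.07 mm.
Total length L = 240 mm; A_we = 7.07 × 240 = 1697 mm².
F_nw = 0.6 F_EXX = 0.6 × 480 = 288 MPa.
φR_n = 0.75 × 288 × 1697 × 10⁻³ = 366.5 kN.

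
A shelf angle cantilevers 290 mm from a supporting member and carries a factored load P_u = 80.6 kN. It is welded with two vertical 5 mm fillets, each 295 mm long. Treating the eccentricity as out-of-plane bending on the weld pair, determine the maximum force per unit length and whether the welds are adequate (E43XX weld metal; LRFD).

f_max ≈ 817 N/mm; NOT adequate

E43XX → F_EXX = 430 MPa.
L_w = 2 × 295 = 590 mm; section modulus (unit throat) S = 2 × L²/6 = 29010 mm².
Direct shear f_v = P/L_w = 80.6×10³/590 = 136.6 N/mm.
Moment M = P × e = 80.6×10³ × 290 = 23374000 N·mm; bending f_b = M/S = 805.8 N/mm.
f_max = √(f_v² + f_b²) = √(136.6² + 805.8²) = 817.3 N/mm.
φr_n = 0.75 × 0.6 × 430 × (0.707 × 5) = 684 N/mm → NOT adequate.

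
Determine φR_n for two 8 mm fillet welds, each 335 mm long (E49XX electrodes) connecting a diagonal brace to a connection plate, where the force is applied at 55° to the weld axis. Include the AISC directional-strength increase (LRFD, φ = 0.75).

E49XX → F_EXX = 490 MPa.
t_e = 0.707 × 8 = 5.656 mm; A_we = 5.656 × 670 = 3790 mm².
Directional factor: 1.0 + 0.5 sin^1.5(55°) = 1.371.
F_nw = 0.6 × 490 × 1.371 = 403 MPa.
φR_n = 0.75 × 403 × 3790 × 10⁻³ = 1145 kN.

φR_n ≈ 1150 kN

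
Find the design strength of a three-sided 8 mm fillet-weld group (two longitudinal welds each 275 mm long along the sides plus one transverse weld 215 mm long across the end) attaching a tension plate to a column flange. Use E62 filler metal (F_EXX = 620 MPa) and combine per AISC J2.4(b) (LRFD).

t_e = 0.707 × 8 = 5.656 mm.
R_nwl = 0.6 × 620 × 5.656 × 550 × 10⁻³ = 1157 kN (longitudinal, 2 welds).
R_nwt = 0.6 × 620 × 5.656 × 215 × 10⁻³ = 452.4 kN (transverse, base value).
(i) R_nwl + R_nwt = 1610 kN; (ii) 0.85 R_nwl + 1.5 R_nwt = 1662 kN.
R_n = max = 1662 kN [governs: (ii)]; φR_n = 1247 kN.

φR_n ≈ 1250 kN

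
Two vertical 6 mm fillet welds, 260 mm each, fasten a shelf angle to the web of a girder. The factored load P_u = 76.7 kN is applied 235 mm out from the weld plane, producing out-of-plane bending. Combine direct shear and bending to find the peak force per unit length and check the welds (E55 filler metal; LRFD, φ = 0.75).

E55XX → F_EXX = 550 MPa.
L_w = 2 × 260 = 520 mm; section modulus (unit throat) S = 2 × L²/6 = 22530 mm².
Direct shear f_v = P/L_w = 76.7×10³/520 = 147.5 N/mm.
Moment M = P × e = 76.7×10³ × 235 = 18024000 N·mm; bending f_b = M/S = 799.9 N/mm.
f_max = √(f_v² + f_b²) = √(147.5² + 799.9²) = 813.4 N/mm.
φr_n = 0.75 × 0.6 × 550 × (0.707 × 6) = 1050 N/mm → adequate.

f_max ≈ 813 N/mm; adequate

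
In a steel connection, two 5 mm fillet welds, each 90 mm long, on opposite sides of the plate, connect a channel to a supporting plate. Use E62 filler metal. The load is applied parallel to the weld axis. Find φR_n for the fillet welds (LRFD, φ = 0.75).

E62XX → F_EXX = 620 MPa.
Effective throat t_e = 0.707 × 5 = 3.535 mm.
Total length L = 180 mm; A_we = 3.535 × 180 = 636.3 mm².
F_nw = 0.6 F_EXX = 0.6 × 620 = 372 MPa.
φR_n = 0.75 × 372 × 636.3 × 10⁻³ = 177.5 kN.

φR_n ≈ 178 kN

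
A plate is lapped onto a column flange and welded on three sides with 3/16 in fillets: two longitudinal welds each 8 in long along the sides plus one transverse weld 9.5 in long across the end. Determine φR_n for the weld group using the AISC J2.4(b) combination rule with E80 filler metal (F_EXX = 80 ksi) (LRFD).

φR_n ≈ 133 kip

t_e = 0.707 × 0.1875 = 0.1326 in.
R_nwl = 0.6 × 80 × 0.1326 × 16 = 101.8 kip (longitudinal, 2 welds).
R_nwt = 0.6 × 80 × 0.1326 × 9.5 = 60.45 kip (transverse, base value).
(i) R_nwl + R_nwt = 162.3 kip; (ii) 0.85 R_nwl + 1.5 R_nwt = 177.2 kip.
R_n = max = 177.2 kip [governs: (ii)]; φR_n = 132.9 kip.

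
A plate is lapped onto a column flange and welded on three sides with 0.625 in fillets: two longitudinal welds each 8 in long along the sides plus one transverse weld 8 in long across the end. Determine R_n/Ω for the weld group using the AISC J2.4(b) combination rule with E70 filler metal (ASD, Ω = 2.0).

R_n/Ω ≈ 238 kips

E70XX → F_EXX = 70 ksi.
t_e = 0.707 × 0.625 = 0.4419 in.
R_nwl = 0.6 × 70 × 0.4419 × 16 = 296.9 kips (longitudinal, 2 welds).
R_nwt = 0.6 × 70 × 0.4419 × 8 = 148.5 kips (transverse, base value).
(i) R_nwl + R_nwt = 445.4 kips; (ii) 0.85 R_nwl + 1.5 R_nwt = 475.1 kips.
R_n = max = 475.1 kips [governs: (ii)]; R_n/Ω = 237.6 kips.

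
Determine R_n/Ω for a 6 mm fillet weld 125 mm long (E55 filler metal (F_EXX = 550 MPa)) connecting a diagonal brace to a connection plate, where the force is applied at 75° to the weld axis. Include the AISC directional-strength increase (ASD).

R_n/Ω ≈ 129 kN

t_e = 0.707 × 6 = 4.242 mm; A_we = 4.242 × 125 = 530.2 mm².
Directional factor: 1.0 + 0.5 sin^1.5(75°) = 1.475.
F_nw = 0.6 × 550 × 1.475 = 486.6 MPa.
R_n/Ω = (486.6 × 530.2) / 2.0 × 10⁻³ = 129 kN.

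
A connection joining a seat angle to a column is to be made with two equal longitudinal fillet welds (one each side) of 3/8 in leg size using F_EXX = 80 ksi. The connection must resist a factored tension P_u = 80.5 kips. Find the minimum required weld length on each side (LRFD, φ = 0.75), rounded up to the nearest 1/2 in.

L = 4.5 in on each side

Throat t_e = 0.707 × 0.375 = 0.2651 in.
φr_n = 0.75 × 0.6 × 80 × 0.2651 = 9.544 kips/in.
L_req = P_u / φr_n = 80.5 / 9.544 = 8.434 in total.
Per side: 8.434 / 2 = 4.217 in.
Round up → use L = 4.5 in on each side.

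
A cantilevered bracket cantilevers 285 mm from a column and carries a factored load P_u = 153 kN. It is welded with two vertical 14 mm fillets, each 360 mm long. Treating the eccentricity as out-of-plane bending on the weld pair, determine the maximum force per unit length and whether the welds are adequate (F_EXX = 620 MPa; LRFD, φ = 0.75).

f_max ≈ 1030 N/mm; adequate

L_w = 2 × 360 = 720 mm; section modulus (unit throat) S = 2 × L²/6 = 43200 mm².
Direct shear f_v = P/L_w = 153×10³/720 = 212.5 N/mm.
Moment M = P × e = 153×10³ × 285 = 43605000 N·mm; bending f_b = M/S = 1009 N/mm.
f_max = √(f_v² + f_b²) = √(212.5² + 1009²) = 1032 N/mm.
φr_n = 0.75 × 0.6 × 620 × (0.707 × 14) = 2762 N/mm → adequate.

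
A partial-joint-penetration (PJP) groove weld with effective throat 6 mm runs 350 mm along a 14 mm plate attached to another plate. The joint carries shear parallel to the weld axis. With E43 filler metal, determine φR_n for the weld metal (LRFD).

E43XX → F_EXX = 430 MPa.
Effective throat (given) t_e = 6 mm.
A_we = 6 × 350 = 2100 mm².
F_nw = 0.6 F_EXX = 258 MPa.
φR_n = 0.75 × 258 × 2100 × 10⁻³ = 406.3 kN.

φR_n ≈ 406 kN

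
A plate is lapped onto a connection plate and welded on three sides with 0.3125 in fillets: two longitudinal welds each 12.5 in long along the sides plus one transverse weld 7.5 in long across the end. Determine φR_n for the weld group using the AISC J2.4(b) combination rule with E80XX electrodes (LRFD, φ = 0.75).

φR_n ≈ 258 kip

E80XX → F_EXX = 80 ksi.
t_e = 0.707 × 0.3125 = 0.2209 in.
R_nwl = 0.6 × 80 × 0.2209 × 25 = 265.1 kip (longitudinal, 2 welds).
R_nwt = 0.6 × 80 × 0.2209 × 7.5 = 79.54 kip (transverse, base value).
(i) R_nwl + R_nwt = 344.7 kip; (ii) 0.85 R_nwl + 1.5 R_nwt = 344.7 kip.
R_n = max = 344.7 kip [governs: (ii)]; φR_n = 258.5 kip.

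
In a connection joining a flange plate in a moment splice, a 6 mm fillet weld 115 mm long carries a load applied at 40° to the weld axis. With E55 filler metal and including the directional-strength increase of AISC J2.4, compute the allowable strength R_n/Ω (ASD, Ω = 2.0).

R_n/Ω ≈ 101 kN

E55XX → F_EXX = 550 MPa.
t_e = 0.707 × 6 = 4.242 mm; A_we = 4.242 × 115 = 487.8 mm².
Directional factor: 1.0 + 0.5 sin^1.5(40°) = 1.258.
F_nw = 0.6 × 550 × 1.258 = 415 MPa.
R_n/Ω = (415 × 487.8) / 2.0 × 10⁻³ = 101.2 kN.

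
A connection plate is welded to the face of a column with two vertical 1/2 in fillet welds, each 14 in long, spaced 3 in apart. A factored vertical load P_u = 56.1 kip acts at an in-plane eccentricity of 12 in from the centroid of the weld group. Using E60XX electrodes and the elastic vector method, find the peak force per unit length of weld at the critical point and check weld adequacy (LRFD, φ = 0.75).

E60XX → F_EXX = 60 ksi.
Total weld length L_w = 28 in. Treat welds as unit-width lines.
Polar moment about centroid: J = 2[d³/12 + d(b/2)²] = 2[14³/12 + 14×1.5²] = 520.3 in³.
Direct shear f_v = P/L_w = 56.1 / 28 = 2.004 kip/in (vertical).
Torsion M = P·e = 56.1 × 12 = 673.2 kip·in.
Critical point at (x, y) = (1.5, 7) from centroid. f_tx = M·y/J = 9.057 kip/in; f_ty = M·x/J = 1.941 kip/in.
Resultant f_max = √[f_tx² + (f_v + f_ty)²] = √[9.057² + (2.004 + 1.941)²] = 9.878 kip/in.
Capacity per unit length: φr_n = 0.75 × 0.6 × 60 × (0.707 × 0.5) = 9.544 kip/in.
9.878 > 9.544 → NOT adequate.

f_max ≈ 9.88 kip/in; NOT adequate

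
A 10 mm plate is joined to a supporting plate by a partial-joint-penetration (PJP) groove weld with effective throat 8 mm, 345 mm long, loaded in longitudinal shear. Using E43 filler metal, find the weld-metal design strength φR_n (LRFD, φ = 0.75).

E43XX → F_EXX = 430 MPa.
Effective throat (given) t_e = 8 mm.
A_we = 8 × 345 = 2760 mm².
F_nw = 0.6 F_EXX = 258 MPa.
φR_n = 0.75 × 258 × 2760 × 10⁻³ = 534.1 kN.

φR_n ≈ 534 kN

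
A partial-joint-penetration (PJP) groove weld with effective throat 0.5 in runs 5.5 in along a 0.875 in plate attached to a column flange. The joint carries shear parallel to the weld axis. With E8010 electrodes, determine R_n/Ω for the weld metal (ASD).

E80XX → F_EXX = 80 ksi.
Effective throat (given) t_e = 0.5 in.
A_we = 0.5 × 5.5 = 2.75 in².
F_nw = 0.6 F_EXX = 48 ksi.
R_n/Ω = (48 × 2.75) / 2.0 = 66 kips.

R_n/Ω ≈ 66 kips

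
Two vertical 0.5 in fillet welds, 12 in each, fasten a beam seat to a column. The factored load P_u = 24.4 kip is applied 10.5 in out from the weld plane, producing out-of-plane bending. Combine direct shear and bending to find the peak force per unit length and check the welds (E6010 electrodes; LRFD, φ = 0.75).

f_max ≈ 5.43 kip/in; adequate

E60XX → F_EXX = 60 ksi.
L_w = 2 × 12 = 24 in; section modulus (unit throat) S = 2 × L²/6 = 48 in².
Direct shear f_v = P/L_w = 24.4/24 = 1.017 kip/in.
Moment M = P × e = 24.4 × 10.5 = 256.2 kip·in; bending f_b = M/S = 5.337 kip/in.
f_max = √(f_v² + f_b²) = √(1.017² + 5.337²) = 5.433 kip/in.
φr_n = 0.75 × 0.6 × 60 × (0.707 × 0.5) = 9.544 kip/in → adequate.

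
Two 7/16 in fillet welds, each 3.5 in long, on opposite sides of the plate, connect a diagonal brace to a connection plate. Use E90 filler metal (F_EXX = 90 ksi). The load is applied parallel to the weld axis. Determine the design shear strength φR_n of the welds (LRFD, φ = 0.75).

Effective throat t_e = 0.707 × 0.4375 = 0.3093 in.
Total length L = 7 in; A_we = 0.3093 × 7 = 2.165 in².
F_nw = 0.6 F_EXX = 0.6 × 90 = 54 ksi.
φR_n = 0.75 × 54 × 2.165 = 87.69 kip.

φR_n ≈ 87.7 kip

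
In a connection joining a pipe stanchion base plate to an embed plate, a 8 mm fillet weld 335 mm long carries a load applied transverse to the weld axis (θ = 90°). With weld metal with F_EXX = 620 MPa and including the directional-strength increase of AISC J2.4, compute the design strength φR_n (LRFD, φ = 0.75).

φR_n ≈ 793 kN

t_e = 0.707 × 8 = 5.656 mm; A_we = 5.656 × 335 = 1895 mm².
Directional factor: 1.0 + 0.5 sin^1.5(90°) = 1.5.
F_nw = 0.6 × 620 × 1.5 = 558 MPa.
φR_n = 0.75 × 558 × 1895 × 10⁻³ = 793 kN.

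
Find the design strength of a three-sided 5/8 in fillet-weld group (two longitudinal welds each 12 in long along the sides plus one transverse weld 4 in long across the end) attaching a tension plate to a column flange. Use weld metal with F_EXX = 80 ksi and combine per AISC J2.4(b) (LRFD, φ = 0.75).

φR_n ≈ 445 kips

t_e = 0.707 × 0.625 = 0.4419 in.
R_nwl = 0.6 × 80 × 0.4419 × 24 = 509 kips (longitudinal, 2 welds).
R_nwt = 0.6 × 80 × 0.4419 × 4 = 84.84 kips (transverse, base value).
(i) R_nwl + R_nwt = 593.9 kips; (ii) 0.85 R_nwl + 1.5 R_nwt = 559.9 kips.
R_n = max = 593.9 kips [governs: (i)]; φR_n = 445.4 kips.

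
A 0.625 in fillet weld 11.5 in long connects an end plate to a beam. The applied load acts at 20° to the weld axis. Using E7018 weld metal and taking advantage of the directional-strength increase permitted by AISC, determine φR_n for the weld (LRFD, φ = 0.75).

E70XX → F_EXX = 70 ksi.
t_e = 0.707 × 0.625 = 0.4419 in; A_we = 0.4419 × 11.5 = 5.082 in².
Directional factor: 1.0 + 0.5 sin^1.5(20°) = 1.1.
F_nw = 0.6 × 70 × 1.1 = 46.2 ksi.
φR_n = 0.75 × 46.2 × 5.082 = 176.1 kips.

φR_n ≈ 176 kips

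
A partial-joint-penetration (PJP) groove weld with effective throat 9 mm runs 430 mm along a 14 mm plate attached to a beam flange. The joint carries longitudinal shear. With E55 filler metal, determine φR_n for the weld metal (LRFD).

φR_n ≈ 958 kN

E55XX → F_EXX = 550 MPa.
Effective throat (given) t_e = 9 mm.
A_we = 9 × 430 = 3870 mm².
F_nw = 0.6 F_EXX = 330 MPa.
φR_n = 0.75 × 330 × 3870 × 10⁻³ = 957.8 kN.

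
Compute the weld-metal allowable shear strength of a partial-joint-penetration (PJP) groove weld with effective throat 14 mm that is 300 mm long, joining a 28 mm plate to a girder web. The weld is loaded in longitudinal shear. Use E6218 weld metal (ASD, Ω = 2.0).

E62XX → F_EXX = 620 MPa.
Effective throat (given) t_e = 14 mm.
A_we = 14 × 300 = 4200 mm².
F_nw = 0.6 F_EXX = 372 MPa.
R_n/Ω = (372 × 4200) / 2.0 × 10⁻³ = 781.2 kN.

R_n/Ω ≈ 781 kN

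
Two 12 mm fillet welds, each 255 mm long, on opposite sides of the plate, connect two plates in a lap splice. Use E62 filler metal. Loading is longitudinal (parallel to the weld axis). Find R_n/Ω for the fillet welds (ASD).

R_n/Ω ≈ 805 kN

E62XX → F_EXX = 620 MPa.
Effective throat t_e = 0.707 × 12 = 8.484 mm.
Total length L = 510 mm; A_we = 8.484 × 510 = 4327 mm².
F_nw = 0.6 F_EXX = 0.6 × 620 = 372 MPa.
R_n = 372 × 4327 × 10⁻³ = 1610 kN; R_n/Ω = 1610/2.0 = 804.8 kN.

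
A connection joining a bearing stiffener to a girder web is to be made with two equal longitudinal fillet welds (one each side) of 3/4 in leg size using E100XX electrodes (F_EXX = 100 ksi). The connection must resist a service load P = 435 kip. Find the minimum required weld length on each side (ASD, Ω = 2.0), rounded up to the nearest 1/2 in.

L = 14 in on each side

Throat t_e = 0.707 × 0.75 = 0.5302 in.
r_n/Ω = (0.6 × 100 × 0.5302) / 2.0 = 15.91 kip/in.
L_req = P / (r_n/Ω) = 435 / 15.91 = 27.35 in total.
Per side: 27.35 / 2 = 13.67 in.
Round up → use L = 14 in on each side.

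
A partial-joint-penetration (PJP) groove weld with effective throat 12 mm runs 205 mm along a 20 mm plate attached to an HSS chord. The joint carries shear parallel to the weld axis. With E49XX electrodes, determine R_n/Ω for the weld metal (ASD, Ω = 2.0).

R_n/Ω ≈ 362 kN

E49XX → F_EXX = 490 MPa.
Effective throat (given) t_e = 12 mm.
A_we = 12 × 205 = 2460 mm².
F_nw = 0.6 F_EXX = 294 MPa.
R_n/Ω = (294 × 2460) / 2.0 × 10⁻³ = 361.6 kN.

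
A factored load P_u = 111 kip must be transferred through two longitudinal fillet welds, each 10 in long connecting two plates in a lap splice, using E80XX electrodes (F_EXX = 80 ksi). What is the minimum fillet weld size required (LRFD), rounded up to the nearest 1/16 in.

w = 1/4 in

Total weld length L = 20 in.
Required throat t_e = P_u / (φ × 0.6 F_EXX × L) = 111 / (0.75 × 0.6 × 80 × 20) = 0.1542 in.
Required leg w = t_e / 0.707 = 0.2181 in → use 1/4 in.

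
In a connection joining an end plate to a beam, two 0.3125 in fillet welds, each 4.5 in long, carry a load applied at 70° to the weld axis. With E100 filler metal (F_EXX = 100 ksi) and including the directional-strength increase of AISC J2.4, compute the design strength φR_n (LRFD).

φR_n ≈ 130 kips

t_e = 0.707 × 0.3125 = 0.2209 in; A_we = 0.2209 × 9 = 1.988 in².
Directional factor: 1.0 + 0.5 sin^1.5(70°) = 1.455.
F_nw = 0.6 × 100 × 1.455 = 87.33 ksi.
φR_n = 0.75 × 87.33 × 1.988 = 130.2 kips.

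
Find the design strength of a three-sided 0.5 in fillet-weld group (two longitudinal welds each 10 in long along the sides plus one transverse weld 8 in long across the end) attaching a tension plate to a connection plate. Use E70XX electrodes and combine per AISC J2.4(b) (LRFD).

E70XX → F_EXX = 70 ksi.
t_e = 0.707 × 0.5 = 0.3535 in.
R_nwl = 0.6 × 70 × 0.3535 × 20 = 296.9 kips (longitudinal, 2 welds).
R_nwt = 0.6 × 70 × 0.3535 × 8 = 118.8 kips (transverse, base value).
(i) R_nwl + R_nwt = 415.7 kips; (ii) 0.85 R_nwl + 1.5 R_nwt = 430.6 kips.
R_n = max = 430.6 kips [governs: (ii)]; φR_n = 322.9 kips.

φR_n ≈ 323 kips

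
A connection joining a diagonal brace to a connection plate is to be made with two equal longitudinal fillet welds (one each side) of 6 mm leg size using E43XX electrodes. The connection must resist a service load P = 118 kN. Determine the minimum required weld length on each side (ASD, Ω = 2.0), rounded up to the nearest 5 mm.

L = 110 mm on each side

E43XX → F_EXX = 430 MPa.
Throat t_e = 0.707 × 6 = 4.242 mm.
r_n/Ω = (0.6 × 430 × 4.242) / 2.0 = 547.2 N/mm = 0.5472 kN/mm.
L_req = P / (r_n/Ω) = 118 / 0.5472 = 215.6 mm total.
Per side: 215.6 / 2 = 107.8 mm.
Round up → use L = 110 mm on each side.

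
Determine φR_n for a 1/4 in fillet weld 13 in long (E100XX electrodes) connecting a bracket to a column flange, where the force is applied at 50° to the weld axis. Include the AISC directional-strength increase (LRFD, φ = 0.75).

E100XX → F_EXX = 100 ksi.
t_e = 0.707 × 0.25 = 0.1767 in; A_we = 0.1767 × 13 = 2.298 in².
Directional factor: 1.0 + 0.5 sin^1.5(50°) = 1.335.
F_nw = 0.6 × 100 × 1.335 = 80.11 ksi.
φR_n = 0.75 × 80.11 × 2.298 = 138.1 kip.

φR_n ≈ 138 kip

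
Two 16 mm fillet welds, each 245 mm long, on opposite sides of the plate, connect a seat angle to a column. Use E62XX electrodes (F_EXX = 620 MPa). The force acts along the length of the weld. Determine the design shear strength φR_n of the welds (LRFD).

Effective throat t_e = 0.707 × 16 = 11.31 mm.
Total length L = 490 mm; A_we = 11.31 × 490 = 5543 mm².
F_nw = 0.6 F_EXX = 0.6 × 620 = 372 MPa.
φR_n = 0.75 × 372 × 5543 × 10⁻³ = 1546 kN.

φR_n ≈ 1550 kN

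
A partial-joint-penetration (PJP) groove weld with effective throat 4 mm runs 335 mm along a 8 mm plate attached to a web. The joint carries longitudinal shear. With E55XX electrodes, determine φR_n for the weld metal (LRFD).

φR_n ≈ 332 kN

E55XX → F_EXX = 550 MPa.
Effective throat (given) t_e = 4 mm.
A_we = 4 × 335 = 1340 mm².
F_nw = 0.6 F_EXX = 330 MPa.
φR_n = 0.75 × 330 × 1340 × 10⁻³ = 331.6 kN.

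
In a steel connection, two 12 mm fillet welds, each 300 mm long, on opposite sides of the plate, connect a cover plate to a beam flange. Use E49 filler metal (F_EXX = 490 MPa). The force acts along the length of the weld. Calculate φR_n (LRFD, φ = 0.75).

φR_n ≈ 1120 kN

Effective throat t_e = 0.707 × 12 = 8.484 mm.
Total length L = 600 mm; A_we = 8.484 × 600 = 5090 mm².
F_nw = 0.6 F_EXX = 0.6 × 490 = 294 MPa.
φR_n = 0.75 × 294 × 5090 × 10⁻³ = 1122 kN.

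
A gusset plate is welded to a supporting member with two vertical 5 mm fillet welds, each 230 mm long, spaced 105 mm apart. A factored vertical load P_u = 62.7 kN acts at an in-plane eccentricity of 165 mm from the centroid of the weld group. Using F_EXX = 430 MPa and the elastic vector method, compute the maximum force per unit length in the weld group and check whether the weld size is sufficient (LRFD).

f_max ≈ 470 N/mm; adequate

Total weld length L_w = 460 mm. Treat welds as unit-width lines.
Polar moment about centroid: J = 2[d³/12 + d(b/2)²] = 2[230³/12 + 230×52.5²] = 3296000 mm³.
Direct shear f_v = P/L_w = 62.7×10³ / 460 = 136.3 N/mm (vertical).
Torsion M = P·e = 62.7×10³ × 165 = 10346000 N·mm.
Critical point at (x, y) = (52.5, 115) from centroid. f_tx = M·y/J = 361 N/mm; f_ty = M·x/J = 164.8 N/mm.
Resultant f_max = √[f_tx² + (f_v + f_ty)²] = √[361² + (136.3 + 164.8)²] = 470.1 N/mm.
Capacity per unit length: φr_n = 0.75 × 0.6 × 430 × (0.707 × 5) = 684 N/mm.
470.1 ≤ 684 → adequate.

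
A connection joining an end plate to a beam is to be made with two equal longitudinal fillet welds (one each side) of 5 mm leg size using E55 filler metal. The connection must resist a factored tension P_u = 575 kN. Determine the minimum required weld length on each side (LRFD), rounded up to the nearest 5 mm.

E55XX → F_EXX = 550 MPa.
Throat t_e = 0.707 × 5 = 3.535 mm.
φr_n = 0.75 × 0.6 × 550 × 3.535 × 10⁻³ = 0.8749 kN/mm.
L_req = P_u / φr_n = 575 / 0.8749 = 657.2 mm total.
Per side: 657.2 / 2 = 328.6 mm.
Round up → use L = 330 mm on each side.

L = 330 mm on each side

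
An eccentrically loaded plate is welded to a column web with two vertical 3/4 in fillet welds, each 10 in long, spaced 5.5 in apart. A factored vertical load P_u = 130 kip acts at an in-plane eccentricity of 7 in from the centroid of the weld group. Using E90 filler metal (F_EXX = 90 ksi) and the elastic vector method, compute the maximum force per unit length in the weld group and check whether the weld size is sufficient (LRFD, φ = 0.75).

f_max ≈ 20.3 kip/in; adequate

Total weld length L_w = 20 in. Treat welds as unit-width lines.
Polar moment about centroid: J = 2[d³/12 + d(b/2)²] = 2[10³/12 + 10×2.75²] = 317.9 in³.
Direct shear f_v = P/L_w = 130 / 20 = 6.5 kip/in (vertical).
Torsion M = P·e = 130 × 7 = 910 kip·in.
Critical point at (x, y) = (2.75, 5) from centroid. f_tx = M·y/J = 14.31 kip/in; f_ty = M·x/J = 7.872 kip/in.
Resultant f_max = √[f_tx² + (f_v + f_ty)²] = √[14.31² + (6.5 + 7.872)²] = 20.28 kip/in.
Capacity per unit length: φr_n = 0.75 × 0.6 × 90 × (0.707 × 0.75) = 21.48 kip/in.
20.28 ≤ 21.48 → adequate.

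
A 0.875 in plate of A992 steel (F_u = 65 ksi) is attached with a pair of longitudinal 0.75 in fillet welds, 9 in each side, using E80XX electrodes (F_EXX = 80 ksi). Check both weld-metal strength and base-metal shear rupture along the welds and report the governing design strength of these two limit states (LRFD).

φR_n ≈ 344 kips (weld metal governs)

t_e = 0.707 × 0.75 = 0.5302 in; L = 18 in.
Weld metal: φR_n = 0.75 × 0.6 × 80 × 0.5302 × 18 = 343.6 kips.
Base metal (shear rupture): φR_n = 0.75 × 0.6 × 65 × 0.875 × 18 = 460.7 kips.
Governing: weld metal.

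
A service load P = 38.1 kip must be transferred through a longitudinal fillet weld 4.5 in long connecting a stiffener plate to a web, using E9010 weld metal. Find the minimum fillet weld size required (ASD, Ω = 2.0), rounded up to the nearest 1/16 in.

w = 1/2 in

E90XX → F_EXX = 90 ksi.
Total weld length L = 4.5 in.
Required throat t_e = P × Ω / (0.6 F_EXX × L) = 38.1 × 2.0 / (0.6 × 90 × 4.5) = 0.3136 in.
Required leg w = t_e / 0.707 = 0.4435 in → use 1/2 in.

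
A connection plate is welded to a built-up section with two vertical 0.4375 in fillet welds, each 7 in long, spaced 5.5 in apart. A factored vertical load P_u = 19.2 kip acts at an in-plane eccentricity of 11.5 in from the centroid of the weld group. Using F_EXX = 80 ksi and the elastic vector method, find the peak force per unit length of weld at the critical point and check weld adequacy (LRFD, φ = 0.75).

f_max ≈ 6.96 kip/in; adequate

Total weld length L_w = 14 in. Treat welds as unit-width lines.
Polar moment about centroid: J = 2[d³/12 + d(b/2)²] = 2[7³/12 + 7×2.75²] = 163 in³.
Direct shear f_v = P/L_w = 19.2 / 14 = 1.371 kip/in (vertical).
Torsion M = P·e = 19.2 × 11.5 = 220.8 kip·in.
Critical point at (x, y) = (2.75, 3.5) from centroid. f_tx = M·y/J = 4.74 kip/in; f_ty = M·x/J = 3.724 kip/in.
Resultant f_max = √[f_tx² + (f_v + f_ty)²] = √[4.74² + (1.371 + 3.724)²] = 6.959 kip/in.
Capacity per unit length: φr_n = 0.75 × 0.6 × 80 × (0.707 × 0.4375) = 11.14 kip/in.
6.959 ≤ 11.14 → adequate.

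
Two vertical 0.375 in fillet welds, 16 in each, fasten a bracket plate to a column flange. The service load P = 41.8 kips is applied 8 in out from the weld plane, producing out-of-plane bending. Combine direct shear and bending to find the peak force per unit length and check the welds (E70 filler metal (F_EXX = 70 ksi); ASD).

f_max ≈ 4.13 kip/in; adequate

L_w = 2 × 16 = 32 in; section modulus (unit throat) S = 2 × L²/6 = 85.33 in².
Direct shear f_v = P/L_w = 41.8/32 = 1.306 kip/in.
Moment M = P × e = 41.8 × 8 = 334.4 kip·in; bending f_b = M/S = 3.919 kip/in.
f_max = √(f_v² + f_b²) = √(1.306² + 3.919²) = 4.131 kip/in.
r_n/Ω = (1/2.0) × 0.6 × 70 × (0.707 × 0.375) = 5.568 kip/in → adequate.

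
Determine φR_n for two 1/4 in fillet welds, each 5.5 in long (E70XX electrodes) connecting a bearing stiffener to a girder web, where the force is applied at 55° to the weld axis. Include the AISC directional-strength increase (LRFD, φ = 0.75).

E70XX → F_EXX = 70 ksi.
t_e = 0.707 × 0.25 = 0.1767 in; A_we = 0.1767 × 11 = 1.944 in².
Directional factor: 1.0 + 0.5 sin^1.5(55°) = 1.371.
F_nw = 0.6 × 70 × 1.371 = 57.57 ksi.
φR_n = 0.75 × 57.57 × 1.944 = 83.95 kips.

φR_n ≈ 83.9 kips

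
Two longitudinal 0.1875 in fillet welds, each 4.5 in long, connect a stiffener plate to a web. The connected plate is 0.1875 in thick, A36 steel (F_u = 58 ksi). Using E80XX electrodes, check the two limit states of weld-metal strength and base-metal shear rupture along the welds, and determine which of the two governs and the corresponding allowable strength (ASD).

E80XX → F_EXX = 80 ksi.
t_e = 0.707 × 0.1875 = 0.1326 in; L = 9 in.
Weld metal: R_n/Ω = (1/2.0) × 0.6 × 80 × 0.1326 × 9 = 28.63 kips.
Base metal (shear rupture): R_n/Ω = (1/2.0) × 0.6 × 58 × 0.1875 × 9 = 29.36 kips.
Governing: weld metal.

R_n/Ω ≈ 28.6 kips (weld metal governs)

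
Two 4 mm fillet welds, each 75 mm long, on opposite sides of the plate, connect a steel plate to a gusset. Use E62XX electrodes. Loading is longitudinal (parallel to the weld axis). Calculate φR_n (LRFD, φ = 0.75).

φR_n ≈ 118 kN

E62XX → F_EXX = 620 MPa.
Effective throat t_e = 0.707 × 4 = 2.828 mm.
Total length L = 150 mm; A_we = 2.828 × 150 = 424.2 mm².
F_nw = 0.6 F_EXX = 0.6 × 620 = 372 MPa.
φR_n = 0.75 × 372 × 424.2 × 10⁻³ = 118.4 kN.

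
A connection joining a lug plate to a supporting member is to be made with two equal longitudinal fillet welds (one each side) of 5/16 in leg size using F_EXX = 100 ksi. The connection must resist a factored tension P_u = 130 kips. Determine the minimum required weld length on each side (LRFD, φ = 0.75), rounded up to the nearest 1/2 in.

L = 7 in on each side

Throat t_e = 0.707 × 0.3125 = 0.2209 in.
φr_n = 0.75 × 0.6 × 100 × 0.2209 = 9.942 kips/in.
L_req = P_u / φr_n = 130 / 9.942 = 13.08 in total.
Per side: 13.08 / 2 = 6.538 in.
Round up → use L = 7 in on each side.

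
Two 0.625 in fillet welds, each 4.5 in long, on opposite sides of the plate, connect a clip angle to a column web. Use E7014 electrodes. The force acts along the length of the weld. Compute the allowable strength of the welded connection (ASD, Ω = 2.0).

E70XX → F_EXX = 70 ksi.
Effective throat t_e = 0.707 × 0.625 = 0.4419 in.
Total length L = 9 in; A_we = 0.4419 × 9 = 3.977 in².
F_nw = 0.6 F_EXX = 0.6 × 70 = 42 ksi.
R_n = 42 × 3.977 = 167 kips; R_n/Ω = 167/2.0 = 83.51 kips.

R_n/Ω ≈ 83.5 kips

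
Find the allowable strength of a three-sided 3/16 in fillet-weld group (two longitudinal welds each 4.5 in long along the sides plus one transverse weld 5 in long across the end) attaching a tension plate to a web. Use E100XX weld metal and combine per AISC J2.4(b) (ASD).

E100XX → F_EXX = 100 ksi.
t_e = 0.707 × 0.1875 = 0.1326 in.
R_nwl = 0.6 × 100 × 0.1326 × 9 = 71.58 kips (longitudinal, 2 welds).
R_nwt = 0.6 × 100 × 0.1326 × 5 = 39.77 kips (transverse, base value).
(i) R_nwl + R_nwt = 111.4 kips; (ii) 0.85 R_nwl + 1.5 R_nwt = 120.5 kips.
R_n = max = 120.5 kips [governs: (ii)]; R_n/Ω = 60.25 kips.

R_n/Ω ≈ 60.2 kips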